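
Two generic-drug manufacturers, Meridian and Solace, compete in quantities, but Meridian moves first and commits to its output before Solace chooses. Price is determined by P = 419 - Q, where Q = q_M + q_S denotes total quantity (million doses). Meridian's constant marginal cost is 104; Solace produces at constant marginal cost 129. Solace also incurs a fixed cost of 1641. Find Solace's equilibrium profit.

1959

The follower Solace best-responds to any q_M: π_S = (419 - Q)q_S - 129q_S.
∂π_S/∂q_S = 290 - q_M - 2q_S = 0 gives the reaction function q_S = (290 - q_M)/2.
The leader anticipates this reaction. Substituting into P = 419 - Q gives P = 274 - (1/2)q_M, so π_M = (274 - (1/2)q_M)q_M - 104q_M.
Maximising: ∂π_M/∂q_M = 170 - q_M = 0, giving q_M = 170.
Then q_S = (290 - 170)/2 = 60.
Price P = 419 - 230 = 189.
Solace's profit: (189 - 129)·60 - 1641 = 1959.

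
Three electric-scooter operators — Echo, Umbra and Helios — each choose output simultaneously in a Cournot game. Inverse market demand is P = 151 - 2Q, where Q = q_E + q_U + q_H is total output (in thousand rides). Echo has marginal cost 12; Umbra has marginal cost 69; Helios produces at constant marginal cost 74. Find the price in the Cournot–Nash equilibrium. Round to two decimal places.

76.50

Echo's profit: π_E = (151 - 2Q)q_E - (12q_E). Setting ∂π_E/∂q_E = 0: 139 - 4q_E - 2(q_U + q_H) = 0.
Umbra's first-order condition: 82 - 4q_U - 2(q_E + q_H) = 0.
Helios's profit: π_H = (151 - 2Q)q_H - (74q_H). Setting ∂π_H/∂q_H = 0: 77 - 4q_H - 2(q_E + q_U) = 0.
Summing all 3 equations gives 298 − 8Q = 0, hence Q = 149/4.
Back-substituting: q_E = (139 − 149/2)/2 = 129/4, q_U = (82 − 149/2)/2 = 15/4, q_H = (77 − 149/2)/2 = 5/4.
Total output Q = 149/4, so price P = 151 - 2·(149/4) = 153/2.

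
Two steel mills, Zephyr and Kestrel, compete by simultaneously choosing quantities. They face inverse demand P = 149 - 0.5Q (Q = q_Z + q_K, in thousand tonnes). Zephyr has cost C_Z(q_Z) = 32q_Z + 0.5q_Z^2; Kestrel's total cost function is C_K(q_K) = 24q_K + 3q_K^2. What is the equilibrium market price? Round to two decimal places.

Zephyr's profit: π_Z = (149 - 0.5Q)q_Z - (32q_Z + (1/2)q_Z²). Setting ∂π_Z/∂q_Z = 0: 117 - 2q_Z - (1/2)(q_K) = 0.
Kestrel's profit: π_K = (149 - 0.5Q)q_K - (24q_K + 3q_K²). Setting ∂π_K/∂q_K = 0: 125 - 7q_K - (1/2)(q_Z) = 0.
Best responses: q_Z = (117 - (1/2)q_K)/2, q_K = (125 - (1/2)q_Z)/7.
Solving the pair: q_Z = 55.0182, q_K = 766/55.
Total output Q = 68.9455, so price P = 149 - (1/2)·68.9455 = 114.5273.

114.53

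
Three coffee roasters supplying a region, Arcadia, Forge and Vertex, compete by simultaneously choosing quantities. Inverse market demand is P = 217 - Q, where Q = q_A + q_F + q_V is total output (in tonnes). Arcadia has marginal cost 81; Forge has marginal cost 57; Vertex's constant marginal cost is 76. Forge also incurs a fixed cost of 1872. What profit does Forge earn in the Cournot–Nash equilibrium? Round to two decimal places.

703.56

Arcadia's profit: π_A = (217 - Q)q_A - (81q_A). Setting ∂π_A/∂q_A = 0: 136 - 2q_A - (q_F + q_V) = 0.
Forge's first-order condition: 160 - 2q_F - (q_A + q_V) = 0.
Vertex's first-order condition: 141 - 2q_V - (q_A + q_F) = 0.
Adding the 3 first-order conditions: 437 − 4Q = 0, so Q = 437/4.
Back-substituting: q_A = (136 − 437/4) = 107/4, q_F = (160 − 437/4) = 203/4, q_V = (141 − 437/4) = 127/4.
Price P = 217 - 437/4 = 431/4.
Forge's profit: (431/4 - 57)·(203/4) - 1872 = 703.5625.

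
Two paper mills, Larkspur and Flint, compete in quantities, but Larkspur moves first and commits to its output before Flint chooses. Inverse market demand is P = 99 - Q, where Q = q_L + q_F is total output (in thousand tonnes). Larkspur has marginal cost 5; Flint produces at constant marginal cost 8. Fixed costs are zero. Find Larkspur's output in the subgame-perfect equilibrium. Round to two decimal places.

48.50

The follower Flint best-responds to any q_L: π_F = (99 - Q)q_F - 8q_F.
Follower FOC: 91 - q_L - 2q_F = 0, so q_F(q_L) = (91 - q_L)/2.
The leader anticipates this reaction. Substituting into P = 99 - Q gives P = 107/2 - (1/2)q_L, so π_L = (107/2 - (1/2)q_L)q_L - 5q_L.
Leader FOC: 97/2 - q_L = 0, so q_L = 97/2.
Then q_F = (91 - 97/2)/2 = 85/4.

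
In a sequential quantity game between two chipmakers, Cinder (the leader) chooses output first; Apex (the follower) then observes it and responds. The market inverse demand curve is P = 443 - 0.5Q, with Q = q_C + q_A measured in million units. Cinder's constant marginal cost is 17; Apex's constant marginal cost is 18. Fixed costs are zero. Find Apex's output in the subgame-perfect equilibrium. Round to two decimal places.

The follower Apex best-responds to any q_C: π_A = (443 - 0.5Q)q_A - 18q_A.
Setting the follower's marginal profit to zero, 425 - (1/2)q_C - q_A = 0, i.e. q_A = (425 - (1/2)q_C).
The leader anticipates this reaction. Substituting into P = 443 - 0.5Q gives P = 461/2 - (1/4)q_C, so π_C = (461/2 - (1/4)q_C)q_C - 17q_C.
Leader FOC: 427/2 - (1/2)q_C = 0, so q_C = 427.
Then q_A = (425 - (1/2)·427) = 423/2.

211.50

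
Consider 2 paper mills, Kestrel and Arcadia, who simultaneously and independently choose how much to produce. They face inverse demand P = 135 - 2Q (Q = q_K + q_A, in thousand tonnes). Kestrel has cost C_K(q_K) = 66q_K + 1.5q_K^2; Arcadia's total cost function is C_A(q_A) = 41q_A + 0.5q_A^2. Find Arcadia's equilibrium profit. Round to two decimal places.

Kestrel's profit: π_K = (135 - 2Q)q_K - (66q_K + (3/2)q_K²). Setting ∂π_K/∂q_K = 0: 69 - 7q_K - 2(q_A) = 0.
Arcadia's profit: π_A = (135 - 2Q)q_A - (41q_A + (1/2)q_A²). Setting ∂π_A/∂q_A = 0: 94 - 5q_A - 2(q_K) = 0.
Best responses: q_K = (69 - 2q_A)/7, q_A = (94 - 2q_K)/5.
Solving the pair: q_K = 157/31, q_A = 520/31.
Price P = 135 - 2·(677/31) = 91.3226.
Arcadia's profit: 91.3226·(520/31) - 41·(520/31) - (1/2)(520/31)² = 703.4339.

703.43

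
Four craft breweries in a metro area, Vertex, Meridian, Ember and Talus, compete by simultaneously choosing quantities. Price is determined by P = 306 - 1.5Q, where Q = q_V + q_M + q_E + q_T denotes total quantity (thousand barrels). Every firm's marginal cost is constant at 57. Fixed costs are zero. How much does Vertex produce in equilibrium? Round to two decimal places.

Each firm earns π_i = (306 - 1.5Q)q_i - 57q_i.
First-order condition (treating rivals' output as given): 249 - 3q_i - (3/2)·Σ_{j≠i} q_j = 0.
With identical firms every q_j equals q_i, so Σ_{j≠i} q_j = 3q_i and 249 = (15/2)q_i, giving q_i = 166/5.

33.20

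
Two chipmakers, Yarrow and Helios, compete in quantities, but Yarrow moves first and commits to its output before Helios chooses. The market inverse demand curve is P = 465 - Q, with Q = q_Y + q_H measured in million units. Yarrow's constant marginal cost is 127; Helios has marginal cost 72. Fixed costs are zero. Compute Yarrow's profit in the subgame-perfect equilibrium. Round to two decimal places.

10011.13

The follower Helios best-responds to any q_Y: π_H = (465 - Q)q_H - 72q_H.
Follower FOC: 393 - q_Y - 2q_H = 0, so q_H(q_Y) = (393 - q_Y)/2.
Yarrow substitutes q_H(q_Y) into its own profit: π_Y = q_Y(465 - q_Y - (393 - q_Y)/2) - 127q_Y = (537/2 - (1/2)q_Y)q_Y - 127q_Y.
Maximising: ∂π_Y/∂q_Y = 283/2 - q_Y = 0, giving q_Y = 283/2.
Then q_H = (393 - 283/2)/2 = 503/4.
Price P = 465 - 1069/4 = 791/4.
Yarrow's profit: (791/4 - 127)·(283/2) = 10011.1250.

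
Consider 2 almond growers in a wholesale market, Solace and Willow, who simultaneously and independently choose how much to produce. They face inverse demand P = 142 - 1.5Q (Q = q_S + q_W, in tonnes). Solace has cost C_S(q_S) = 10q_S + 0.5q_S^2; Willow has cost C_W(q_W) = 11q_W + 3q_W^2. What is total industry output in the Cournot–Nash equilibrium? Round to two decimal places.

Solace's profit: π_S = (142 - 1.5Q)q_S - (10q_S + (1/2)q_S²). Setting ∂π_S/∂q_S = 0: 132 - 4q_S - (3/2)(q_W) = 0.
Willow's first-order condition: 131 - 9q_W - (3/2)(q_S) = 0.
So q_S = (132 - (3/2)q_W)/4 and q_W = (131 - (3/2)q_S)/9.
Solving the pair: q_S = 1322/45, q_W = 1304/135.
Total output Q = 1322/45 + 1304/135 = 1054/27.

39.04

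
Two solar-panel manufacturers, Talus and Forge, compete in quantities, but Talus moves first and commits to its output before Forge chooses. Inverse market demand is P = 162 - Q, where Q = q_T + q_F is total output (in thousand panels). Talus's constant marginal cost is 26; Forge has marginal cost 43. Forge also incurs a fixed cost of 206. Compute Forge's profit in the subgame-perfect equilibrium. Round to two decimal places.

Solve by backward induction. Given q_T, the follower Forge maximises π_F = (162 - q_T - q_F)q_F - 43q_F.
∂π_F/∂q_F = 119 - q_T - 2q_F = 0 gives the reaction function q_F = (119 - q_T)/2.
The leader anticipates this reaction. Substituting into P = 162 - Q gives P = 205/2 - (1/2)q_T, so π_T = (205/2 - (1/2)q_T)q_T - 26q_T.
Leader FOC: 153/2 - q_T = 0, so q_T = 153/2.
Then q_F = (119 - 153/2)/2 = 85/4.
Price P = 162 - 391/4 = 257/4.
Forge's profit: (257/4 - 43)·(85/4) - 206 = 245.5625.

245.56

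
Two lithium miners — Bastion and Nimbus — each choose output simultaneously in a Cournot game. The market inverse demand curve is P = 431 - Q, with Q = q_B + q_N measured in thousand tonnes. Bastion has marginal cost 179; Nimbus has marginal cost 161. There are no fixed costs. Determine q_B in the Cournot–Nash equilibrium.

78

Bastion's profit: π_B = (431 - Q)q_B - (179q_B). Setting ∂π_B/∂q_B = 0: 252 - 2q_B - (q_N) = 0.
Nimbus's profit: π_N = (431 - Q)q_N - (161q_N). Setting ∂π_N/∂q_N = 0: 270 - 2q_N - (q_B) = 0.
Best responses: q_B = (252 - q_N)/2, q_N = (270 - q_B)/2.
Solving the pair: q_B = 78, q_N = 96.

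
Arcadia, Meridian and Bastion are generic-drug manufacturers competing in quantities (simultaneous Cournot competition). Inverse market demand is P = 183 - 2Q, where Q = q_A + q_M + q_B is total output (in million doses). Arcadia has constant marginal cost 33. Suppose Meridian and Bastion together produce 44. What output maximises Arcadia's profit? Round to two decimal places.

With rivals' combined output fixed at 44, Arcadia's profit is π_A = (183 - 2·44 - 2q_A)q_A - (33q_A) = (95 - 2q_A)q_A - (33q_A).
∂π_A/∂q_A = 62 - 4q_A = 0, so q_A = 31/2.

15.50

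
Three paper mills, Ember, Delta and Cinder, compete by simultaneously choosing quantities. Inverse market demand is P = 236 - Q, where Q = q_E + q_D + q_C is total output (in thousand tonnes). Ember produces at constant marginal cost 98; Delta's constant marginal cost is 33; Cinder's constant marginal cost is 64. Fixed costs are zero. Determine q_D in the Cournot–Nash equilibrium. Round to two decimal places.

Ember's profit: π_E = (236 - Q)q_E - (98q_E). Setting ∂π_E/∂q_E = 0: 138 - 2q_E - (q_D + q_C) = 0.
Delta's first-order condition: 203 - 2q_D - (q_E + q_C) = 0.
Cinder's profit: π_C = (236 - Q)q_C - (64q_C). Setting ∂π_C/∂q_C = 0: 172 - 2q_C - (q_E + q_D) = 0.
Summing all 3 equations gives 513 − 4Q = 0, hence Q = 513/4.
Back-substituting: q_E = (138 − 513/4) = 39/4, q_D = (203 − 513/4) = 299/4, q_C = (172 − 513/4) = 175/4.

74.75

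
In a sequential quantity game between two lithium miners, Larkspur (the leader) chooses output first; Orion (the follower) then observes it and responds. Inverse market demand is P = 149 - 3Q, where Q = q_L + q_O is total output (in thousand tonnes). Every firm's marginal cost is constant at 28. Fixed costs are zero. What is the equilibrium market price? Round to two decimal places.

58.25

Solve by backward induction. Given q_L, the follower Orion maximises π_O = (149 - 3q_L - 3q_O)q_O - 28q_O.
∂π_O/∂q_O = 121 - 3q_L - 6q_O = 0 gives the reaction function q_O = (121 - 3q_L)/6.
Larkspur substitutes q_O(q_L) into its own profit: π_L = q_L(149 - 3q_L - (121 - 3q_L)/2) - 28q_L = (177/2 - (3/2)q_L)q_L - 28q_L.
Leader FOC: 121/2 - 3q_L = 0, so q_L = 121/6.
Then q_O = (121 - 3·(121/6))/6 = 121/12.
Total output Q = 121/4, so price P = 149 - 3·(121/4) = 233/4.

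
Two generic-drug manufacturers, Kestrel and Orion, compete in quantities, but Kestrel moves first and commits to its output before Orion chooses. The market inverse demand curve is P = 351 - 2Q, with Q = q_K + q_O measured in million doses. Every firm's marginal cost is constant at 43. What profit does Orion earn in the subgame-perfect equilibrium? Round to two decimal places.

2964.50

The follower Orion best-responds to any q_K: π_O = (351 - 2Q)q_O - 43q_O.
∂π_O/∂q_O = 308 - 2q_K - 4q_O = 0 gives the reaction function q_O = (308 - 2q_K)/4.
Kestrel substitutes q_O(q_K) into its own profit: π_K = q_K(351 - 2q_K - (308 - 2q_K)/2) - 43q_K = (197 - q_K)q_K - 43q_K.
The leader's first-order condition 154 - 2q_K = 0 yields q_K = 77.
Then q_O = (308 - 2·77)/4 = 77/2.
Price P = 351 - 2·(231/2) = 120.
Orion's profit: (120 - 43)·(77/2) = 2964.5000.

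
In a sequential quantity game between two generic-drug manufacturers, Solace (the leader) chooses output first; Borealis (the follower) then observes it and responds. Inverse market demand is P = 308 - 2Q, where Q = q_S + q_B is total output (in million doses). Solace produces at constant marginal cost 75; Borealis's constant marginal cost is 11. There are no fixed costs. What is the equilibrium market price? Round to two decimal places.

The follower Borealis best-responds to any q_S: π_B = (308 - 2Q)q_B - 11q_B.
Follower FOC: 297 - 2q_S - 4q_B = 0, so q_B(q_S) = (297 - 2q_S)/4.
The leader anticipates this reaction. Substituting into P = 308 - 2Q gives P = 319/2 - q_S, so π_S = (319/2 - q_S)q_S - 75q_S.
Maximising: ∂π_S/∂q_S = 169/2 - 2q_S = 0, giving q_S = 169/4.
Then q_B = (297 - 2·(169/4))/4 = 425/8.
Total output Q = 763/8, so price P = 308 - 2·(763/8) = 469/4.

117.25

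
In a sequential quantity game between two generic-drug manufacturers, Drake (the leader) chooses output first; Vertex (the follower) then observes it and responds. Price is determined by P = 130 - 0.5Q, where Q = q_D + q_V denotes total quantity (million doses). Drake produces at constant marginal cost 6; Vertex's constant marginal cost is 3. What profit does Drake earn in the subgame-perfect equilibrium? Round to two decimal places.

The follower Vertex best-responds to any q_D: π_V = (130 - 0.5Q)q_V - 3q_V.
Follower FOC: 127 - (1/2)q_D - q_V = 0, so q_V(q_D) = (127 - (1/2)q_D).
Drake substitutes q_V(q_D) into its own profit: π_D = q_D(130 - (1/2)q_D - (127 - (1/2)q_D)/2) - 6q_D = (133/2 - (1/4)q_D)q_D - 6q_D.
The leader's first-order condition 121/2 - (1/2)q_D = 0 yields q_D = 121.
Then q_V = (127 - (1/2)·121) = 133/2.
Price P = 130 - (1/2)·(375/2) = 145/4.
Drake's profit: (145/4 - 6)·121 = 3660.2500.

3660.25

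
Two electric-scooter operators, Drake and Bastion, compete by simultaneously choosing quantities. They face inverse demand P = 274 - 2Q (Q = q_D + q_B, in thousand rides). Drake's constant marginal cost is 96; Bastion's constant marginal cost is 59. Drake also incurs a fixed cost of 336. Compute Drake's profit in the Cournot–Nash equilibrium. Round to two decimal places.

Drake's profit: π_D = (274 - 2Q)q_D - (96q_D). Setting ∂π_D/∂q_D = 0: 178 - 4q_D - 2(q_B) = 0.
Bastion's first-order condition: 215 - 4q_B - 2(q_D) = 0.
Best responses: q_D = (178 - 2q_B)/4, q_B = (215 - 2q_D)/4.
Substituting one into the other gives q_D = 47/2 and q_B = 42.
Price P = 274 - 2·(131/2) = 143.
Drake's profit: (143 - 96)·(47/2) - 336 = 1537/2.

768.50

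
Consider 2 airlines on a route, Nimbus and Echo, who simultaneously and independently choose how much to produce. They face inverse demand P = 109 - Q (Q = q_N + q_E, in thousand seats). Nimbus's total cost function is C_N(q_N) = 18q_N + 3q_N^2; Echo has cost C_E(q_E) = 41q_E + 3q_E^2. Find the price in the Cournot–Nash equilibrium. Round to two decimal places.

91.33

Nimbus's profit: π_N = (109 - Q)q_N - (18q_N + 3q_N²). Setting ∂π_N/∂q_N = 0: 91 - 8q_N - (q_E) = 0.
Echo's first-order condition: 68 - 8q_E - (q_N) = 0.
Rearranging gives the reaction functions q_N = (91 - q_E)/8 and q_E = (68 - q_N)/8.
Solving the pair: q_N = 220/21, q_E = 151/21.
Total output Q = 53/3, so price P = 109 - 53/3 = 274/3.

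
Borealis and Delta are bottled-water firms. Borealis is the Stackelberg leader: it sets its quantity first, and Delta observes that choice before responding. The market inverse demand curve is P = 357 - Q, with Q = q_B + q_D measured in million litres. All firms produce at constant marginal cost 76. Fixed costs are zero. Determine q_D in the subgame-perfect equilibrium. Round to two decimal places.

70.25

The follower Delta best-responds to any q_B: π_D = (357 - Q)q_D - 76q_D.
Follower FOC: 281 - q_B - 2q_D = 0, so q_D(q_B) = (281 - q_B)/2.
Borealis substitutes q_D(q_B) into its own profit: π_B = q_B(357 - q_B - (281 - q_B)/2) - 76q_B = (433/2 - (1/2)q_B)q_B - 76q_B.
Leader FOC: 281/2 - q_B = 0, so q_B = 281/2.
Then q_D = (281 - 281/2)/2 = 281/4.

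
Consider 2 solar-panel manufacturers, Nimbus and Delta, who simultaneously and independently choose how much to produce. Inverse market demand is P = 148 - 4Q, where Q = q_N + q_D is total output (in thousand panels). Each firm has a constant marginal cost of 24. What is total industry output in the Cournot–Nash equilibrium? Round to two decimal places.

A representative firm's profit is π_i = q_i(148 - 4Q) - 24q_i.
Setting ∂π_i/∂q_i = 0 with rivals' quantities fixed: 124 - 8q_i - 4q_j = 0.
By symmetry each firm produces the same amount; substituting q_j = q_i yields q_i = 124/12 = 31/3.
Total output Q = 31/3 + 31/3 = 62/3.

20.67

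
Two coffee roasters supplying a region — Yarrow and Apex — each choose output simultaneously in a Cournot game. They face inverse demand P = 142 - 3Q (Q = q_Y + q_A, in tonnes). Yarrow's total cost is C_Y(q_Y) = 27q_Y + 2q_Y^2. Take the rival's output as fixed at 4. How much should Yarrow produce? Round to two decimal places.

With the rival's output fixed at 4, Yarrow's profit is π_Y = (142 - 3·4 - 3q_Y)q_Y - (27q_Y + 2q_Y²) = (130 - 3q_Y)q_Y - (27q_Y + 2q_Y²).
∂π_Y/∂q_Y = 103 - 10q_Y = 0, so q_Y = 103/10.

10.30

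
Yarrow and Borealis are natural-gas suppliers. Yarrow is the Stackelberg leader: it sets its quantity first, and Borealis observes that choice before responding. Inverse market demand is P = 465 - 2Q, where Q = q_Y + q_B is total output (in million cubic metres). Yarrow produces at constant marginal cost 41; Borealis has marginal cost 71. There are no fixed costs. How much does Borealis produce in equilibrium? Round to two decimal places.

Solve by backward induction. Given q_Y, the follower Borealis maximises π_B = (465 - 2q_Y - 2q_B)q_B - 71q_B.
∂π_B/∂q_B = 394 - 2q_Y - 4q_B = 0 gives the reaction function q_B = (394 - 2q_Y)/4.
Yarrow substitutes q_B(q_Y) into its own profit: π_Y = q_Y(465 - 2q_Y - (394 - 2q_Y)/2) - 41q_Y = (268 - q_Y)q_Y - 41q_Y.
Maximising: ∂π_Y/∂q_Y = 227 - 2q_Y = 0, giving q_Y = 227/2.
Then q_B = (394 - 2·(227/2))/4 = 167/4.

41.75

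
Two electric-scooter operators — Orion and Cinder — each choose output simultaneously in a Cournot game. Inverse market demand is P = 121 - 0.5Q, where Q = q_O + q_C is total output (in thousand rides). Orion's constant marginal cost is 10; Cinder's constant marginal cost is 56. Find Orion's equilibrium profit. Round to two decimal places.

Orion's profit: π_O = (121 - 0.5Q)q_O - (10q_O). Setting ∂π_O/∂q_O = 0: 111 - q_O - (1/2)(q_C) = 0.
Cinder's first-order condition: 65 - q_C - (1/2)(q_O) = 0.
Best responses: q_O = (111 - (1/2)q_C), q_C = (65 - (1/2)q_O).
Solving the pair: q_O = 314/3, q_C = 38/3.
Price P = 121 - (1/2)·(352/3) = 187/3.
Orion's profit: (187/3 - 10)·(314/3) = 5477.5556.

5477.56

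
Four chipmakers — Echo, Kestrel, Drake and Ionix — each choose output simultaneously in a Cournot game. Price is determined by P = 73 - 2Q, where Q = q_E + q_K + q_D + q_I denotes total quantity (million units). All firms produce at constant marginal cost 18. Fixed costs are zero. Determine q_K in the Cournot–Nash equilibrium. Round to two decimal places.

Each firm earns π_i = (73 - 2Q)q_i - 18q_i.
Setting ∂π_i/∂q_i = 0 with rivals' quantities fixed: 55 - 4q_i - 2·Σ_{j≠i} q_j = 0.
With identical firms every q_j equals q_i, so Σ_{j≠i} q_j = 3q_i and 55 = 10q_i, giving q_i = 11/2.

5.50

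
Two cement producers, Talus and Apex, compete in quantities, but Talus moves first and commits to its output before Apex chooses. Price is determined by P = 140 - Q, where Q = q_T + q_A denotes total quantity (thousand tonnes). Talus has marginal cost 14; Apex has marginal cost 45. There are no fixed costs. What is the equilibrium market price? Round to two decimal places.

The follower Apex best-responds to any q_T: π_A = (140 - Q)q_A - 45q_A.
Setting the follower's marginal profit to zero, 95 - q_T - 2q_A = 0, i.e. q_A = (95 - q_T)/2.
The leader anticipates this reaction. Substituting into P = 140 - Q gives P = 185/2 - (1/2)q_T, so π_T = (185/2 - (1/2)q_T)q_T - 14q_T.
Maximising: ∂π_T/∂q_T = 157/2 - q_T = 0, giving q_T = 157/2.
Then q_A = (95 - 157/2)/2 = 33/4.
Total output Q = 347/4, so price P = 140 - 347/4 = 213/4.

53.25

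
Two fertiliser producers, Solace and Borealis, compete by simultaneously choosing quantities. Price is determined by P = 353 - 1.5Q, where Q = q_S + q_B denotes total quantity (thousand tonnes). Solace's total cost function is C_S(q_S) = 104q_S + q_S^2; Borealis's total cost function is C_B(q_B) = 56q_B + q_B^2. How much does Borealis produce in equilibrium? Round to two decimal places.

48.86

Solace's profit: π_S = (353 - 1.5Q)q_S - (104q_S + q_S²). Setting ∂π_S/∂q_S = 0: 249 - 5q_S - (3/2)(q_B) = 0.
Borealis's profit: π_B = (353 - 1.5Q)q_B - (56q_B + q_B²). Setting ∂π_B/∂q_B = 0: 297 - 5q_B - (3/2)(q_S) = 0.
Best responses: q_S = (249 - (3/2)q_B)/5, q_B = (297 - (3/2)q_S)/5.
Substituting one into the other gives q_S = 246/7 and q_B = 342/7.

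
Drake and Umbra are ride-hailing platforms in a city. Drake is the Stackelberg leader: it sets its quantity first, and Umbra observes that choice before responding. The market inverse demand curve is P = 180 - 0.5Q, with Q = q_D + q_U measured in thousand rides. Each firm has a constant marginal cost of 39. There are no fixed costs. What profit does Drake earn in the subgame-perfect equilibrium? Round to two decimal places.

The follower Umbra best-responds to any q_D: π_U = (180 - 0.5Q)q_U - 39q_U.
Follower FOC: 141 - (1/2)q_D - q_U = 0, so q_U(q_D) = (141 - (1/2)q_D).
The leader anticipates this reaction. Substituting into P = 180 - 0.5Q gives P = 219/2 - (1/4)q_D, so π_D = (219/2 - (1/4)q_D)q_D - 39q_D.
The leader's first-order condition 141/2 - (1/2)q_D = 0 yields q_D = 141.
Then q_U = (141 - (1/2)·141) = 141/2.
Price P = 180 - (1/2)·(423/2) = 297/4.
Drake's profit: (297/4 - 39)·141 = 4970.2500.

4970.25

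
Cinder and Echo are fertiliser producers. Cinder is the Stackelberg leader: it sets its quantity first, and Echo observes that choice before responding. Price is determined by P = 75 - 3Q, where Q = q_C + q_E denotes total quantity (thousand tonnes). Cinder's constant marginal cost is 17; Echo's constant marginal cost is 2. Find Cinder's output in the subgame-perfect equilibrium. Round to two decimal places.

The follower Echo best-responds to any q_C: π_E = (75 - 3Q)q_E - 2q_E.
Setting the follower's marginal profit to zero, 73 - 3q_C - 6q_E = 0, i.e. q_E = (73 - 3q_C)/6.
The leader anticipates this reaction. Substituting into P = 75 - 3Q gives P = 77/2 - (3/2)q_C, so π_C = (77/2 - (3/2)q_C)q_C - 17q_C.
Maximising: ∂π_C/∂q_C = 43/2 - 3q_C = 0, giving q_C = 43/6.
Then q_E = (73 - 3·(43/6))/6 = 103/12.

7.17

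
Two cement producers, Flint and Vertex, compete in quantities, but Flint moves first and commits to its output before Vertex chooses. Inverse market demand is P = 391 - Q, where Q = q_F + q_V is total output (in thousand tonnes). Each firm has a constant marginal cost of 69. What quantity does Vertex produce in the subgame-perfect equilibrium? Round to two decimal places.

The follower Vertex best-responds to any q_F: π_V = (391 - Q)q_V - 69q_V.
Follower FOC: 322 - q_F - 2q_V = 0, so q_V(q_F) = (322 - q_F)/2.
Flint substitutes q_V(q_F) into its own profit: π_F = q_F(391 - q_F - (322 - q_F)/2) - 69q_F = (230 - (1/2)q_F)q_F - 69q_F.
Maximising: ∂π_F/∂q_F = 161 - q_F = 0, giving q_F = 161.
Then q_V = (322 - 161)/2 = 161/2.

80.50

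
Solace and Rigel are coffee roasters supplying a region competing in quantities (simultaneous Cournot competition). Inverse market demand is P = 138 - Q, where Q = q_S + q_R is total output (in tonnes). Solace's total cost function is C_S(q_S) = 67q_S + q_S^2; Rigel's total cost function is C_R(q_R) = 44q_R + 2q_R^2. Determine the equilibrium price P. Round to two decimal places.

110.30

Solace's profit: π_S = (138 - Q)q_S - (67q_S + q_S²). Setting ∂π_S/∂q_S = 0: 71 - 4q_S - (q_R) = 0.
Rigel's first-order condition: 94 - 6q_R - (q_S) = 0.
Best responses: q_S = (71 - q_R)/4, q_R = (94 - q_S)/6.
Substituting one into the other gives q_S = 332/23 and q_R = 305/23.
Total output Q = 637/23, so price P = 138 - 637/23 = 110.3043.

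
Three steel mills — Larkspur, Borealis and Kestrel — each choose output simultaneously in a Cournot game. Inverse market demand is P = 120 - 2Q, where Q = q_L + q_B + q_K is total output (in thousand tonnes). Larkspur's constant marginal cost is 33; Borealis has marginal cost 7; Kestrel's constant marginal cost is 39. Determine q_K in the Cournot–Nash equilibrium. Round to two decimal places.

Larkspur's profit: π_L = (120 - 2Q)q_L - (33q_L). Setting ∂π_L/∂q_L = 0: 87 - 4q_L - 2(q_B + q_K) = 0.
Borealis's profit: π_B = (120 - 2Q)q_B - (7q_B). Setting ∂π_B/∂q_B = 0: 113 - 4q_B - 2(q_L + q_K) = 0.
Kestrel's first-order condition: 81 - 4q_K - 2(q_L + q_B) = 0.
Adding the 3 conditions: 281 − 4Q − 4Q = 0, i.e. Q = 281/8.
Back-substituting: q_L = (87 − 281/4)/2 = 67/8, q_B = (113 − 281/4)/2 = 171/8, q_K = (81 − 281/4)/2 = 43/8.

5.38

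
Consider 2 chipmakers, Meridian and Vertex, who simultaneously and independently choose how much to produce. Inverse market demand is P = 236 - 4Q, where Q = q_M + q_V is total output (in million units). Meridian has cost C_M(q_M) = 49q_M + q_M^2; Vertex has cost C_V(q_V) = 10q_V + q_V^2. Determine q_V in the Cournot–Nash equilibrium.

18

Meridian's profit: π_M = (236 - 4Q)q_M - (49q_M + q_M²). Setting ∂π_M/∂q_M = 0: 187 - 10q_M - 4(q_V) = 0.
Vertex's profit: π_V = (236 - 4Q)q_V - (10q_V + q_V²). Setting ∂π_V/∂q_V = 0: 226 - 10q_V - 4(q_M) = 0.
So q_M = (187 - 4q_V)/10 and q_V = (226 - 4q_M)/10.
Solving the pair: q_M = 23/2, q_V = 18.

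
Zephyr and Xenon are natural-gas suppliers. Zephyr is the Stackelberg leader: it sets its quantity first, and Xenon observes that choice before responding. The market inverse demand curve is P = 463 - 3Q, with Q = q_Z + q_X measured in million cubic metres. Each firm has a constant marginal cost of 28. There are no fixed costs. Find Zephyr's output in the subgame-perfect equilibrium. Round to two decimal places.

Solve by backward induction. Given q_Z, the follower Xenon maximises π_X = (463 - 3q_Z - 3q_X)q_X - 28q_X.
Follower FOC: 435 - 3q_Z - 6q_X = 0, so q_X(q_Z) = (435 - 3q_Z)/6.
Zephyr substitutes q_X(q_Z) into its own profit: π_Z = q_Z(463 - 3q_Z - (435 - 3q_Z)/2) - 28q_Z = (491/2 - (3/2)q_Z)q_Z - 28q_Z.
Leader FOC: 435/2 - 3q_Z = 0, so q_Z = 145/2.
Then q_X = (435 - 3·(145/2))/6 = 145/4.

72.50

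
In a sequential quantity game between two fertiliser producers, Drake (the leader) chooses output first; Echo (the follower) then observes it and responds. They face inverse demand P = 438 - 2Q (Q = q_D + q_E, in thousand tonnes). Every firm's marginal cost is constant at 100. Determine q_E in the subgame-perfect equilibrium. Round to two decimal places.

42.25

Solve by backward induction. Given q_D, the follower Echo maximises π_E = (438 - 2q_D - 2q_E)q_E - 100q_E.
Follower FOC: 338 - 2q_D - 4q_E = 0, so q_E(q_D) = (338 - 2q_D)/4.
Drake substitutes q_E(q_D) into its own profit: π_D = q_D(438 - 2q_D - (338 - 2q_D)/2) - 100q_D = (269 - q_D)q_D - 100q_D.
Leader FOC: 169 - 2q_D = 0, so q_D = 169/2.
Then q_E = (338 - 2·(169/2))/4 = 169/4.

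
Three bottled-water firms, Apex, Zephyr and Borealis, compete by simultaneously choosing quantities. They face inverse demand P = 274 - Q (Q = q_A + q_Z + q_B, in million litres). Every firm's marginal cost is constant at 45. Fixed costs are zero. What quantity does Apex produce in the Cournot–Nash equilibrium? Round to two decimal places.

A representative firm's profit is π_i = q_i(274 - Q) - 45q_i.
Setting ∂π_i/∂q_i = 0 with rivals' quantities fixed: 229 - 2q_i - Σ_{j≠i} q_j = 0.
By symmetry each firm produces the same amount; substituting Σ_{j≠i} q_j = 2q_i yields q_i = 229/4.

57.25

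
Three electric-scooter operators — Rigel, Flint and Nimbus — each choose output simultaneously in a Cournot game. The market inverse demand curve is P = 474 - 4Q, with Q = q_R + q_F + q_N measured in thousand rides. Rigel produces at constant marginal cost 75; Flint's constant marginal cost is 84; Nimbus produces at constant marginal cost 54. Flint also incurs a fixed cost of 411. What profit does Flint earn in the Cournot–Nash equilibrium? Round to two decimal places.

1514.02

Rigel's profit: π_R = (474 - 4Q)q_R - (75q_R). Setting ∂π_R/∂q_R = 0: 399 - 8q_R - 4(q_F + q_N) = 0.
Flint's first-order condition: 390 - 8q_F - 4(q_R + q_N) = 0.
Nimbus's profit: π_N = (474 - 4Q)q_N - (54q_N). Setting ∂π_N/∂q_N = 0: 420 - 8q_N - 4(q_R + q_F) = 0.
Adding the 3 conditions: 1209 − 8Q − 8Q = 0, i.e. Q = 1209/16.
Back-substituting: q_R = (399 − 1209/4)/4 = 387/16, q_F = (390 − 1209/4)/4 = 351/16, q_N = (420 − 1209/4)/4 = 471/16.
Price P = 474 - 4·(1209/16) = 687/4.
Flint's profit: (687/4 - 84)·(351/16) - 411 = 1514.0156.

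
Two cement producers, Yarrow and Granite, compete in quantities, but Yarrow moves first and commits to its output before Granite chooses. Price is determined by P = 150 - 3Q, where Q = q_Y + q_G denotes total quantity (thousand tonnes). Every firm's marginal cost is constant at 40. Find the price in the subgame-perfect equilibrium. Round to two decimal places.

67.50

The follower Granite best-responds to any q_Y: π_G = (150 - 3Q)q_G - 40q_G.
Follower FOC: 110 - 3q_Y - 6q_G = 0, so q_G(q_Y) = (110 - 3q_Y)/6.
The leader anticipates this reaction. Substituting into P = 150 - 3Q gives P = 95 - (3/2)q_Y, so π_Y = (95 - (3/2)q_Y)q_Y - 40q_Y.
The leader's first-order condition 55 - 3q_Y = 0 yields q_Y = 55/3.
Then q_G = (110 - 3·(55/3))/6 = 55/6.
Total output Q = 55/2, so price P = 150 - 3·(55/2) = 135/2.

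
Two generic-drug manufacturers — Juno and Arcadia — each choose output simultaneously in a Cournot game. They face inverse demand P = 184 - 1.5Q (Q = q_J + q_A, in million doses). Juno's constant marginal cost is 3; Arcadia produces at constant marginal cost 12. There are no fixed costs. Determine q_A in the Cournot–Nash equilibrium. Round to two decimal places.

Juno's profit: π_J = (184 - 1.5Q)q_J - (3q_J). Setting ∂π_J/∂q_J = 0: 181 - 3q_J - (3/2)(q_A) = 0.
Arcadia's profit: π_A = (184 - 1.5Q)q_A - (12q_A). Setting ∂π_A/∂q_A = 0: 172 - 3q_A - (3/2)(q_J) = 0.
Best responses: q_J = (181 - (3/2)q_A)/3, q_A = (172 - (3/2)q_J)/3.
Substituting one into the other gives q_J = 380/9 and q_A = 326/9.

36.22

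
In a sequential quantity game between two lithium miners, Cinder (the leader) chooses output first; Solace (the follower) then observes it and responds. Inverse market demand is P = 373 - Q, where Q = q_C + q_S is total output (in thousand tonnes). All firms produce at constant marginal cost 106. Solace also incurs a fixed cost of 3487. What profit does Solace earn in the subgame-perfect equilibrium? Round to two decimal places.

The follower Solace best-responds to any q_C: π_S = (373 - Q)q_S - 106q_S.
∂π_S/∂q_S = 267 - q_C - 2q_S = 0 gives the reaction function q_S = (267 - q_C)/2.
Cinder substitutes q_S(q_C) into its own profit: π_C = q_C(373 - q_C - (267 - q_C)/2) - 106q_C = (479/2 - (1/2)q_C)q_C - 106q_C.
The leader's first-order condition 267/2 - q_C = 0 yields q_C = 267/2.
Then q_S = (267 - 267/2)/2 = 267/4.
Price P = 373 - 801/4 = 691/4.
Solace's profit: (691/4 - 106)·(267/4) - 3487 = 968.5625.

968.56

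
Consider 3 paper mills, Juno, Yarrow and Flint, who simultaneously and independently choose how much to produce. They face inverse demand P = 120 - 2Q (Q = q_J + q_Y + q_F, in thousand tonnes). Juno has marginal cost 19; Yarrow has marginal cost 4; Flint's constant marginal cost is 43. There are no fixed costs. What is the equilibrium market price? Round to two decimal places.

Juno's profit: π_J = (120 - 2Q)q_J - (19q_J). Setting ∂π_J/∂q_J = 0: 101 - 4q_J - 2(q_Y + q_F) = 0.
Yarrow's profit: π_Y = (120 - 2Q)q_Y - (4q_Y). Setting ∂π_Y/∂q_Y = 0: 116 - 4q_Y - 2(q_J + q_F) = 0.
Flint's profit: π_F = (120 - 2Q)q_F - (43q_F). Setting ∂π_F/∂q_F = 0: 77 - 4q_F - 2(q_J + q_Y) = 0.
Adding the 3 conditions: 294 − 4Q − 4Q = 0, i.e. Q = 147/4.
Back-substituting: q_J = (101 − 147/2)/2 = 55/4, q_Y = (116 − 147/2)/2 = 85/4, q_F = (77 − 147/2)/2 = 7/4.
Total output Q = 147/4, so price P = 120 - 2·(147/4) = 93/2.

46.50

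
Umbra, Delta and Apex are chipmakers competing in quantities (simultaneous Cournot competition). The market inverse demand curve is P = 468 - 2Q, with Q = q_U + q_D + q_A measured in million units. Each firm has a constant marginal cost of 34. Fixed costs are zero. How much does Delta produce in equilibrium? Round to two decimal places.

Each firm earns π_i = (468 - 2Q)q_i - 34q_i.
Setting ∂π_i/∂q_i = 0 with rivals' quantities fixed: 434 - 4q_i - 2·Σ_{j≠i} q_j = 0.
By symmetry each firm produces the same amount; substituting Σ_{j≠i} q_j = 2q_i yields q_i = 434/8 = 217/4.

54.25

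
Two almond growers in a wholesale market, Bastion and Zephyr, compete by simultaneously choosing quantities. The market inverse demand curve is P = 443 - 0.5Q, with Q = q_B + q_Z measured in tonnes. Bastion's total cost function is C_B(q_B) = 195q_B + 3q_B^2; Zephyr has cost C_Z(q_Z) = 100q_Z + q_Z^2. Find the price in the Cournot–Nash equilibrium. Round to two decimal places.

374.34

Bastion's profit: π_B = (443 - 0.5Q)q_B - (195q_B + 3q_B²). Setting ∂π_B/∂q_B = 0: 248 - 7q_B - (1/2)(q_Z) = 0.
Zephyr's first-order condition: 343 - 3q_Z - (1/2)(q_B) = 0.
Best responses: q_B = (248 - (1/2)q_Z)/7, q_Z = (343 - (1/2)q_B)/3.
Solving the pair: q_B = 27.5904, q_Z = 109.7349.
Total output Q = 137.3253, so price P = 443 - (1/2)·137.3253 = 374.3373.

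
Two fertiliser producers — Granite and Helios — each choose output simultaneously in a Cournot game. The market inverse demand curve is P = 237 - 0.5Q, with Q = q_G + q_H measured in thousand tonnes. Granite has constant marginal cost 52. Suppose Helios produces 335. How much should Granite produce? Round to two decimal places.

With the rival's output fixed at 335, Granite's profit is π_G = (237 - (1/2)·335 - (1/2)q_G)q_G - (52q_G) = (139/2 - (1/2)q_G)q_G - (52q_G).
∂π_G/∂q_G = 35/2 - q_G = 0, so q_G = 35/2.

17.50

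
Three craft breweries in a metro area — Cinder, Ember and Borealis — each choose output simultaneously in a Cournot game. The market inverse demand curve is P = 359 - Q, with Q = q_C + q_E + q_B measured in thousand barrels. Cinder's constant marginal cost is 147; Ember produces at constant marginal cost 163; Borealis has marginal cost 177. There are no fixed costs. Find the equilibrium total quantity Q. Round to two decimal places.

147.50

Cinder's profit: π_C = (359 - Q)q_C - (147q_C). Setting ∂π_C/∂q_C = 0: 212 - 2q_C - (q_E + q_B) = 0.
Ember's first-order condition: 196 - 2q_E - (q_C + q_B) = 0.
Borealis's profit: π_B = (359 - Q)q_B - (177q_B). Setting ∂π_B/∂q_B = 0: 182 - 2q_B - (q_C + q_E) = 0.
Adding the 3 conditions: 590 − 2Q − 2Q = 0, i.e. Q = 295/2.
Back-substituting: q_C = (212 − 295/2) = 129/2, q_E = (196 − 295/2) = 97/2, q_B = (182 − 295/2) = 69/2.
Total output Q = 129/2 + 97/2 + 69/2 = 295/2.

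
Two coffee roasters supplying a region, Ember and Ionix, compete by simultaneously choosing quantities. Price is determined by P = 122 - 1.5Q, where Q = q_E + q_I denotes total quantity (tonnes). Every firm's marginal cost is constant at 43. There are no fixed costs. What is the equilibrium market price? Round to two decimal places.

A representative firm's profit is π_i = q_i(122 - 1.5Q) - 43q_i.
Setting ∂π_i/∂q_i = 0 with rivals' quantities fixed: 79 - 3q_i - (3/2)q_j = 0.
With identical firms every q_j equals q_i, so q_j = q_i and 79 = (9/2)q_i, giving q_i = 158/9.
Total output Q = 316/9, so price P = 122 - (3/2)·(316/9) = 208/3.

69.33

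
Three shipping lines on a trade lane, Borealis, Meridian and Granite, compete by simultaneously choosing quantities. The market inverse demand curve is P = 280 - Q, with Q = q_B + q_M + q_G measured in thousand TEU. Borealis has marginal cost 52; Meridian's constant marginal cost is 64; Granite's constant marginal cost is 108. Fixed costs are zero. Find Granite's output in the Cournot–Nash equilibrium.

Borealis's profit: π_B = (280 - Q)q_B - (52q_B). Setting ∂π_B/∂q_B = 0: 228 - 2q_B - (q_M + q_G) = 0.
Meridian's first-order condition: 216 - 2q_M - (q_B + q_G) = 0.
Granite's first-order condition: 172 - 2q_G - (q_B + q_M) = 0.
Adding the 3 conditions: 616 − 2Q − 2Q = 0, i.e. Q = 154.
Back-substituting: q_B = (228 − 154) = 74, q_M = (216 − 154) = 62, q_G = (172 − 154) = 18.

18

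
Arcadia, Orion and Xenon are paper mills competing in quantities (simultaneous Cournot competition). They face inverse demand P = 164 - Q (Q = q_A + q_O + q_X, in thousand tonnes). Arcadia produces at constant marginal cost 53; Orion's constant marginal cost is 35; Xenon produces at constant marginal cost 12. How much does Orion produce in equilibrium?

31

Arcadia's profit: π_A = (164 - Q)q_A - (53q_A). Setting ∂π_A/∂q_A = 0: 111 - 2q_A - (q_O + q_X) = 0.
Orion's first-order condition: 129 - 2q_O - (q_A + q_X) = 0.
Xenon's first-order condition: 152 - 2q_X - (q_A + q_O) = 0.
Summing all 3 equations gives 392 − 4Q = 0, hence Q = 98.
Back-substituting: q_A = (111 − 98) = 13, q_O = (129 − 98) = 31, q_X = (152 − 98) = 54.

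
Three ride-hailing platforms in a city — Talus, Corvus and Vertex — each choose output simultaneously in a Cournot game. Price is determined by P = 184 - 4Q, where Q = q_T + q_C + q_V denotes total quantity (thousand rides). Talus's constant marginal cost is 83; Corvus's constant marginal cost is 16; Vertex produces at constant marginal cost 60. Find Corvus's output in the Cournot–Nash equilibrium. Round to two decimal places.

17.44

Talus's profit: π_T = (184 - 4Q)q_T - (83q_T). Setting ∂π_T/∂q_T = 0: 101 - 8q_T - 4(q_C + q_V) = 0.
Corvus's profit: π_C = (184 - 4Q)q_C - (16q_C). Setting ∂π_C/∂q_C = 0: 168 - 8q_C - 4(q_T + q_V) = 0.
Vertex's first-order condition: 124 - 8q_V - 4(q_T + q_C) = 0.
Adding the 3 conditions: 393 − 8Q − 8Q = 0, i.e. Q = 393/16.
Back-substituting: q_T = (101 − 393/4)/4 = 11/16, q_C = (168 − 393/4)/4 = 279/16, q_V = (124 − 393/4)/4 = 103/16.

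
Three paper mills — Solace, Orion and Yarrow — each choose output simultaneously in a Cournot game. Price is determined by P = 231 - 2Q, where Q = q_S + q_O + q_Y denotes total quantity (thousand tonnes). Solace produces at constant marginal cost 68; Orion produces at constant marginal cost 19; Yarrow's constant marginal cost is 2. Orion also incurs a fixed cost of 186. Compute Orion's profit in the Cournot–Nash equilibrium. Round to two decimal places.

1674.50

Solace's profit: π_S = (231 - 2Q)q_S - (68q_S). Setting ∂π_S/∂q_S = 0: 163 - 4q_S - 2(q_O + q_Y) = 0.
Orion's first-order condition: 212 - 4q_O - 2(q_S + q_Y) = 0.
Yarrow's first-order condition: 229 - 4q_Y - 2(q_S + q_O) = 0.
Adding the 3 first-order conditions: 604 − 8Q = 0, so Q = 151/2.
Back-substituting: q_S = (163 − 151)/2 = 6, q_O = (212 − 151)/2 = 61/2, q_Y = (229 − 151)/2 = 39.
Price P = 231 - 2·(151/2) = 80.
Orion's profit: (80 - 19)·(61/2) - 186 = 1674.5000.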